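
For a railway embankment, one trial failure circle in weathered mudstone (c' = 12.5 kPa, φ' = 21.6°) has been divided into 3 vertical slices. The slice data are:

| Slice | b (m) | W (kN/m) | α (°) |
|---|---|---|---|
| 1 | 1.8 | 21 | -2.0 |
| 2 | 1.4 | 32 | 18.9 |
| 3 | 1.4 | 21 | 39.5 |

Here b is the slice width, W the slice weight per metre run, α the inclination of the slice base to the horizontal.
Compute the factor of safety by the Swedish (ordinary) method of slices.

Ordinary method of slices: FS = Σ[c'·Δl_i + (W_i cosα_i)·tanφ'] / Σ W_i sinα_i, with Δl_i = b_i / cosα_i.
Slice 1: Δl = 1.8/cos(-2.0°) = 1.801 m; N'_1 = 21·cos(-2.0°) = 21.0; c'Δl = 22.51; W sinα = -0.7
Slice 2: Δl = 1.4/cos18.9° = 1.480 m; N'_2 = 32·cos18.9° = 30.3; c'Δl = 18.50; W sinα = 10.4
Slice 3: Δl = 1.4/cos39.5° = 1.814 m; N'_3 = 21·cos39.5° = 16.2; c'Δl = 22.68; W sinα = 13.4
Σc'Δl = 63.7 kN/m; ΣN' = 67.5 kN/m; ΣW sinα = 23.0 kN/m
Resisting = 63.7 + 67.5·tan21.6° = 63.7 + 26.7 = 90.4 kN/m
FS = 90.4 / 23.0 = 3.932

FS = 3.93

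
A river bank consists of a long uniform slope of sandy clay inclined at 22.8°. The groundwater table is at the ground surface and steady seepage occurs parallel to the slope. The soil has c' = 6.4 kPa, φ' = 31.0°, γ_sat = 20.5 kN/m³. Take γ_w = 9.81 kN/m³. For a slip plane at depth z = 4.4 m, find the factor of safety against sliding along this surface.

FS = 0.94

With seepage parallel to the slope and the water table at the surface, the effective normal stress on the slip plane uses the buoyant unit weight γ' = γ_sat − γ_w while the driving shear stress uses γ_sat:
FS = [c' + γ' z cos²β tanφ'] / [γ_sat z sinβ cosβ]
γ' = 20.5 − 9.81 = 10.69 kN/m³
Numerator = 6.4 + 10.69·4.4·cos²22.8°·tan31.0° = 6.4 + 10.69·4.4·0.8498·0.6009 = 30.418 kPa
Denominator = 20.5·4.4·sin22.8°·cos22.8° = 20.5·4.4·0.3875·0.9219 = 32.223 kPa
FS = 30.418 / 32.223 = 0.944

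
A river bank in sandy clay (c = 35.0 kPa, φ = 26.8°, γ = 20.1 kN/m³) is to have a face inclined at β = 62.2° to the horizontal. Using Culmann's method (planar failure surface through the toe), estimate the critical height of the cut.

H_c = 29.75 m

Culmann's analysis gives the critical failure plane at α_cr = (β + φ)/2 = (62.2 + 26.8)/2 = 44.5°, and the critical height
H_c = (4c/γ) · sinβ cosφ / [1 − cos(β − φ)]
    = (4·35.0/20.1) · sin62.2°·cos26.8° / [1 − cos(35.4°)]
    = 6.965 · 0.8846·0.8926 / [1 − 0.8151]
    = 6.965 · 0.7896 / 0.1849
    = 29.75 m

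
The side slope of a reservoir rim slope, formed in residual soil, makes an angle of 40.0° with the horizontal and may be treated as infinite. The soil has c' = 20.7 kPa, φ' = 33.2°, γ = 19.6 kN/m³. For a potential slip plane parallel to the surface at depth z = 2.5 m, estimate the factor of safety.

For an infinite slope with a slip plane parallel to the surface (no pore pressure): FS = [c' + γz cos²β tanφ'] / [γz sinβ cosβ].
γz = 19.6·2.5 = 49.00 kN/m²
Numerator = 20.7 + 49.00·cos²40.0°·tan33.2° = 20.7 + 49.00·0.5868·0.6544 = 39.516 kPa
Denominator = 49.00·sin40.0°·cos40.0° = 49.00·0.6428·0.7660 = 24.128 kPa
FS = 39.516 / 24.128 = 1.638

FS = 1.64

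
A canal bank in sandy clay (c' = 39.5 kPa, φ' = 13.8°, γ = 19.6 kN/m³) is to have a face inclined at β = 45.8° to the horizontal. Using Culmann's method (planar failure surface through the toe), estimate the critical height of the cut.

H_c = 36.94 m

Culmann's analysis gives the critical failure plane at α_cr = (β + φ')/2 = (45.8 + 13.8)/2 = 29.8°, and the critical height
H_c = (4c'/γ) · sinβ cosφ' / [1 − cos(β − φ')]
    = (4·39.5/19.6) · sin45.8°·cos13.8° / [1 − cos(32.0°)]
    = 8.061 · 0.7169·0.9711 / [1 − 0.8480]
    = 8.061 · 0.6962 / 0.1520
    = 36.94 m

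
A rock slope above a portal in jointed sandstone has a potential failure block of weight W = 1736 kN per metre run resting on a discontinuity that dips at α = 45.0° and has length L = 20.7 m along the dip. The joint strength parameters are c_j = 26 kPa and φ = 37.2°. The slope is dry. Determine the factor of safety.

Resolving the block weight along and normal to the plane and applying the Mohr–Coulomb strength on the joint:
N' = W cosα = 1736·cos45.0° = 1227.5 kN/m
Driving force T = W sinα = 1736·sin45.0° = 1227.5 kN/m
Resisting force R = c_j·L + N'·tanφ = 26·20.7 + 1227.5·tan37.2° = 538.2 + 931.8 = 1470.0 kN/m
FS = R / T = 1470.0 / 1227.5 = 1.197

FS = 1.20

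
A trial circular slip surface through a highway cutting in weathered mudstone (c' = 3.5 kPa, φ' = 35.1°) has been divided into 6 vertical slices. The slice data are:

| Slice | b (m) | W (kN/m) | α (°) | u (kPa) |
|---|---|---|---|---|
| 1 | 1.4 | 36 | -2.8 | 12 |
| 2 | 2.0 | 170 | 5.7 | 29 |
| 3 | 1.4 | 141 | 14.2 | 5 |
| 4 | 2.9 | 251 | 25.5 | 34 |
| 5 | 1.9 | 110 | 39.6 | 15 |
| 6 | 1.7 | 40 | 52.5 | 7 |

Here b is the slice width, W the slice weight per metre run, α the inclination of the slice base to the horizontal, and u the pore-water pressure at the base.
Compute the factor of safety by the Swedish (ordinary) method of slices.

Ordinary method of slices: FS = Σ[c'·Δl_i + (W_i cosα_i − u_i·Δl_i)·tanφ'] / Σ W_i sinα_i, with Δl_i = b_i / cosα_i.
Slice 1: Δl = 1.4/cos(-2.8°) = 1.402 m; N'_1 = 36·cos(-2.8°) − 12·1.402 = 19.1; c'Δl = 4.91; W sinα = -1.8
Slice 2: Δl = 2.0/cos5.7° = 2.010 m; N'_2 = 170·cos5.7° − 29·2.010 = 110.9; c'Δl = 7.03; W sinα = 16.9
Slice 3: Δl = 1.4/cos14.2° = 1.444 m; N'_3 = 141·cos14.2° − 5·1.444 = 129.5; c'Δl = 5.05; W sinα = 34.6
Slice 4: Δl = 2.9/cos25.5° = 3.213 m; N'_4 = 251·cos25.5° − 34·3.213 = 117.3; c'Δl = 11.25; W sinα = 108.1
Slice 5: Δl = 1.9/cos39.6° = 2.466 m; N'_5 = 110·cos39.6° − 15·2.466 = 47.8; c'Δl = 8.63; W sinα = 70.1
Slice 6: Δl = 1.7/cos52.5° = 2.793 m; N'_6 = 40·cos52.5° − 7·2.793 = 4.8; c'Δl = 9.77; W sinα = 31.7
Σc'Δl = 46.6 kN/m; ΣN' = 429.4 kN/m; ΣW sinα = 259.6 kN/m
Resisting = 46.6 + 429.4·tan35.1° = 46.6 + 301.8 = 348.4 kN/m
FS = 348.4 / 259.6 = 1.342

FS = 1.34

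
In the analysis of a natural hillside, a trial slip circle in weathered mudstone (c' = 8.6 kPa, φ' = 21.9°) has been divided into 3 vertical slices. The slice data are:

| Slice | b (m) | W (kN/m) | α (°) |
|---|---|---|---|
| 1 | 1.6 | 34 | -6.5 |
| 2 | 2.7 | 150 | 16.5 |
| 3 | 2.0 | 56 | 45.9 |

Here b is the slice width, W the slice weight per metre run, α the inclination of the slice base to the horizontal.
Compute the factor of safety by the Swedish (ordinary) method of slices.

FS = 1.90

Ordinary method of slices: FS = Σ[c'·Δl_i + (W_i cosα_i)·tanφ'] / Σ W_i sinα_i, with Δl_i = b_i / cosα_i.
Slice 1: Δl = 1.6/cos(-6.5°) = 1.610 m; N'_1 = 34·cos(-6.5°) = 33.8; c'Δl = 13.85; W sinα = -3.8
Slice 2: Δl = 2.7/cos16.5° = 2.816 m; N'_2 = 150·cos16.5° = 143.8; c'Δl = 24.22; W sinα = 42.6
Slice 3: Δl = 2.0/cos45.9° = 2.874 m; N'_3 = 56·cos45.9° = 39.0; c'Δl = 24.72; W sinα = 40.2
Σc'Δl = 62.8 kN/m; ΣN' = 216.6 kN/m; ΣW sinα = 79.0 kN/m
Resisting = 62.8 + 216.6·tan21.9° = 62.8 + 87.1 = 149.8 kN/m
FS = 149.8 / 79.0 = 1.898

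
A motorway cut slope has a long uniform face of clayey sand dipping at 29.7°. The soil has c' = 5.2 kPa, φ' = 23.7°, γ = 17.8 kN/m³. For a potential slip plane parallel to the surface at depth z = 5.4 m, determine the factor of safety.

For an infinite slope with a slip plane parallel to the surface (no pore pressure): FS = [c' + γz cos²β tanφ'] / [γz sinβ cosβ].
γz = 17.8·5.4 = 96.12 kN/m²
Numerator = 5.2 + 96.12·cos²29.7°·tan23.7° = 5.2 + 96.12·0.7545·0.4390 = 37.036 kPa
Denominator = 96.12·sin29.7°·cos29.7° = 96.12·0.4955·0.8686 = 41.367 kPa
FS = 37.036 / 41.367 = 0.895

FS = 0.90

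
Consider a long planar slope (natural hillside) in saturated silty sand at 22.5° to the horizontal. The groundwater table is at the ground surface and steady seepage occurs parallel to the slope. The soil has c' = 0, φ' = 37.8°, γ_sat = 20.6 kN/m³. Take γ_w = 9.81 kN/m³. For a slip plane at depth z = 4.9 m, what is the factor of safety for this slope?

With seepage parallel to the slope and the water table at the surface, the effective normal stress on the slip plane uses the buoyant unit weight γ' = γ_sat − γ_w while the driving shear stress uses γ_sat:
FS = [c' + γ' z cos²β tanφ'] / [γ_sat z sinβ cosβ]
(For c' = 0 this reduces to FS = (γ'/γ_sat)·tanφ'/tanβ.)
γ' = 20.6 − 9.81 = 10.79 kN/m³
Numerator = 0.0 + 10.79·4.9·cos²22.5°·tan37.8° = 0.0 + 10.79·4.9·0.8536·0.7757 = 35.005 kPa
Denominator = 20.6·4.9·sin22.5°·cos22.5° = 20.6·4.9·0.3827·0.9239 = 35.688 kPa
FS = 35.005 / 35.688 = 0.981

FS = 0.98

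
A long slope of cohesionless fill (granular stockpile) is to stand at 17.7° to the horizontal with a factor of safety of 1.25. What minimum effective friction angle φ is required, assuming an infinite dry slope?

φ = 21.7°

FS = tanφ/tanβ ⇒ tanφ = FS · tanβ = 1.25 · tan17.7° = 0.3989
φ = arctan(0.3989) = 21.75°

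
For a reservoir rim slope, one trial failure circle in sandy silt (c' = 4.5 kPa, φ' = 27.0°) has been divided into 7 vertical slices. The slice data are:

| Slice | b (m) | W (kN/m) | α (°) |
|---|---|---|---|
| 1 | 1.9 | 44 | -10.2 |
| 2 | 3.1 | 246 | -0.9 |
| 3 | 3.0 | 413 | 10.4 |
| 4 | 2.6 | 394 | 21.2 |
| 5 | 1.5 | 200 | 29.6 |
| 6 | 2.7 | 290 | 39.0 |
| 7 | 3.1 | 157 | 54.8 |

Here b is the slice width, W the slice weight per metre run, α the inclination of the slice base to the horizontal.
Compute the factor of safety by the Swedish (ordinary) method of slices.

FS = 1.44

Ordinary method of slices: FS = Σ[c'·Δl_i + (W_i cosα_i)·tanφ'] / Σ W_i sinα_i, with Δl_i = b_i / cosα_i.
Slice 1: Δl = 1.9/cos(-10.2°) = 1.931 m; N'_1 = 44·cos(-10.2°) = 43.3; c'Δl = 8.69; W sinα = -7.8
Slice 2: Δl = 3.1/cos(-0.9°) = 3.100 m; N'_2 = 246·cos(-0.9°) = 246.0; c'Δl = 13.95; W sinα = -3.9
Slice 3: Δl = 3.0/cos10.4° = 3.050 m; N'_3 = 413·cos10.4° = 406.2; c'Δl = 13.73; W sinα = 74.6
Slice 4: Δl = 2.6/cos21.2° = 2.789 m; N'_4 = 394·cos21.2° = 367.3; c'Δl = 12.55; W sinα = 142.5
Slice 5: Δl = 1.5/cos29.6° = 1.725 m; N'_5 = 200·cos29.6° = 173.9; c'Δl = 7.76; W sinα = 98.8
Slice 6: Δl = 2.7/cos39.0° = 3.474 m; N'_6 = 290·cos39.0° = 225.4; c'Δl = 15.63; W sinα = 182.5
Slice 7: Δl = 3.1/cos54.8° = 5.378 m; N'_7 = 157·cos54.8° = 90.5; c'Δl = 24.20; W sinα = 128.3
Σc'Δl = 96.5 kN/m; ΣN' = 1552.6 kN/m; ΣW sinα = 615.0 kN/m
Resisting = 96.5 + 1552.6·tan27.0° = 96.5 + 791.1 = 887.6 kN/m
FS = 887.6 / 615.0 = 1.443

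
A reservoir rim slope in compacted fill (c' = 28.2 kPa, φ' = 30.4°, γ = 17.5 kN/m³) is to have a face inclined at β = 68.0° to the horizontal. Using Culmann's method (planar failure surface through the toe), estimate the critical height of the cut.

Culmann's analysis gives the critical failure plane at α_cr = (β + φ')/2 = (68.0 + 30.4)/2 = 49.2°, and the critical height
H_c = (4c'/γ) · sinβ cosφ' / [1 − cos(β − φ')]
    = (4·28.2/17.5) · sin68.0°·cos30.4° / [1 − cos(37.6°)]
    = 6.446 · 0.9272·0.8625 / [1 − 0.7923]
    = 6.446 · 0.7997 / 0.2077
    = 24.82 m

H_c = 24.82 m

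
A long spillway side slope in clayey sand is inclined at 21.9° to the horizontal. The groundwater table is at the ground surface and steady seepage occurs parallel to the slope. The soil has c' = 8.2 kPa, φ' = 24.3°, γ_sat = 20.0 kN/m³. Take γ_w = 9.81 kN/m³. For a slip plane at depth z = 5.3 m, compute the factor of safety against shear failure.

FS = 0.80

With seepage parallel to the slope and the water table at the surface, the effective normal stress on the slip plane uses the buoyant unit weight γ' = γ_sat − γ_w while the driving shear stress uses γ_sat:
FS = [c' + γ' z cos²β tanφ'] / [γ_sat z sinβ cosβ]
γ' = 20.0 − 9.81 = 10.19 kN/m³
Numerator = 8.2 + 10.19·5.3·cos²21.9°·tan24.3° = 8.2 + 10.19·5.3·0.8609·0.4515 = 29.193 kPa
Denominator = 20.0·5.3·sin21.9°·cos21.9° = 20.0·5.3·0.3730·0.9278 = 36.684 kPa
FS = 29.193 / 36.684 = 0.796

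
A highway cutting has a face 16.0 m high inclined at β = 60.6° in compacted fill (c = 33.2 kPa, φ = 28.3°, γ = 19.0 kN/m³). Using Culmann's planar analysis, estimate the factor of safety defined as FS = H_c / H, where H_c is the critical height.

FS = 2.17

H_c = (4c/γ) · sinβ cosφ / [1 − cos(β − φ)]
    = (4·33.2/19.0) · sin60.6°·cos28.3° / [1 − cos32.3°]
    = 6.989 · 0.7671 / 0.1547 = 34.65 m
FS = H_c / H = 34.65 / 16.0 = 2.166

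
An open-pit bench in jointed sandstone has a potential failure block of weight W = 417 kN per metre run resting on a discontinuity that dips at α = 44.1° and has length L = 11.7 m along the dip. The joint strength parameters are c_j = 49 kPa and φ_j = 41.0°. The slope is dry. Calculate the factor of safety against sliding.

Resolving the block weight along and normal to the plane and applying the Mohr–Coulomb strength on the joint:
N' = W cosα = 417·cos44.1° = 299.5 kN/m
Driving force T = W sinα = 417·sin44.1° = 290.2 kN/m
Resisting force R = c_j·L + N'·tanφ_j = 49·11.7 + 299.5·tan41.0° = 573.3 + 260.3 = 833.6 kN/m
FS = R / T = 833.6 / 290.2 = 2.873

FS = 2.87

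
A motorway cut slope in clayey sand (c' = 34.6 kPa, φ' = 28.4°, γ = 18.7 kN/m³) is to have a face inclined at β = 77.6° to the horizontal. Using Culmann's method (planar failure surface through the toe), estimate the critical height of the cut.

H_c = 18.35 m

Culmann's analysis gives the critical failure plane at α_cr = (β + φ')/2 = (77.6 + 28.4)/2 = 53.0°, and the critical height
H_c = (4c'/γ) · sinβ cosφ' / [1 − cos(β − φ')]
    = (4·34.6/18.7) · sin77.6°·cos28.4° / [1 − cos(49.2°)]
    = 7.401 · 0.9767·0.8796 / [1 − 0.6534]
    = 7.401 · 0.8591 / 0.3466
    = 18.35 m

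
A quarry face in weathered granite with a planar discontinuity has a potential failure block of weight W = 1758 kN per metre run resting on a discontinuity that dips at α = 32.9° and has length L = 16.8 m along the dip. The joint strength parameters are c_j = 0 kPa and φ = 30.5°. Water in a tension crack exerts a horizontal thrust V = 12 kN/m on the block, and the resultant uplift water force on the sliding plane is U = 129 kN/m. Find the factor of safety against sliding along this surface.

Resolving the block weight along and normal to the plane and applying the Mohr–Coulomb strength on the joint:
N' = W cosα − U − V sinα = 1758·cos32.9° − 129 − 12·sin32.9° = 1340.5 kN/m
Driving force T = W sinα + V cosα = 1758·sin32.9° + 12·cos32.9° = 965.0 kN/m
Resisting force R = c_j·L + N'·tanφ = 0·16.8 + 1340.5·tan30.5° = 0.0 + 789.6 = 789.6 kN/m
FS = R / T = 789.6 / 965.0 = 0.818

FS = 0.82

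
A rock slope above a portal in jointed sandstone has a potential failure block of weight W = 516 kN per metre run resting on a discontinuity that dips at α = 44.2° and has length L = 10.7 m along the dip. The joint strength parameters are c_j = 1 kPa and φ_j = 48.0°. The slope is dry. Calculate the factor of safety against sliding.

FS = 1.17

Resolving the block weight along and normal to the plane and applying the Mohr–Coulomb strength on the joint:
N' = W cosα = 516·cos44.2° = 369.9 kN/m
Driving force T = W sinα = 516·sin44.2° = 359.7 kN/m
Resisting force R = c_j·L + N'·tanφ_j = 1·10.7 + 369.9·tan48.0° = 10.7 + 410.8 = 421.5 kN/m
FS = R / T = 421.5 / 359.7 = 1.172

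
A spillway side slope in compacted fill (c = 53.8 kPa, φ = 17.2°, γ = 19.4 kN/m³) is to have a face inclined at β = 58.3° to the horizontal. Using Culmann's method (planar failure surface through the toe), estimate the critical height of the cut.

Culmann's analysis gives the critical failure plane at α_cr = (β + φ)/2 = (58.3 + 17.2)/2 = 37.8°, and the critical height
H_c = (4c/γ) · sinβ cosφ / [1 − cos(β − φ)]
    = (4·53.8/19.4) · sin58.3°·cos17.2° / [1 − cos(41.1°)]
    = 11.093 · 0.8508·0.9553 / [1 − 0.7536]
    = 11.093 · 0.8128 / 0.2464
    = 36.58 m

H_c = 36.58 m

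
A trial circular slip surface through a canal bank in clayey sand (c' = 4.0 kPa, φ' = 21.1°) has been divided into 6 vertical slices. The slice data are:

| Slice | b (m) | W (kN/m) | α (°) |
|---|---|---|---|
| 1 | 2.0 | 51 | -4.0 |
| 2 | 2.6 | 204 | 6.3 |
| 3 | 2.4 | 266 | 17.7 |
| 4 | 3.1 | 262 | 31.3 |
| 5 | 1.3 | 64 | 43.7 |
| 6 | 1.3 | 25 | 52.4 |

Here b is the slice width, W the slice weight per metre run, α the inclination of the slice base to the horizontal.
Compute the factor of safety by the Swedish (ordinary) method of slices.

FS = 1.22

Ordinary method of slices: FS = Σ[c'·Δl_i + (W_i cosα_i)·tanφ'] / Σ W_i sinα_i, with Δl_i = b_i / cosα_i.
Slice 1: Δl = 2.0/cos(-4.0°) = 2.005 m; N'_1 = 51·cos(-4.0°) = 50.9; c'Δl = 8.02; W sinα = -3.6
Slice 2: Δl = 2.6/cos6.3° = 2.616 m; N'_2 = 204·cos6.3° = 202.8; c'Δl = 10.46; W sinα = 22.4
Slice 3: Δl = 2.4/cos17.7° = 2.519 m; N'_3 = 266·cos17.7° = 253.4; c'Δl = 10.08; W sinα = 80.9
Slice 4: Δl = 3.1/cos31.3° = 3.628 m; N'_4 = 262·cos31.3° = 223.9; c'Δl = 14.51; W sinα = 136.1
Slice 5: Δl = 1.3/cos43.7° = 1.798 m; N'_5 = 64·cos43.7° = 46.3; c'Δl = 7.19; W sinα = 44.2
Slice 6: Δl = 1.3/cos52.4° = 2.131 m; N'_6 = 25·cos52.4° = 15.3; c'Δl = 8.52; W sinα = 19.8
Σc'Δl = 58.8 kN/m; ΣN' = 792.4 kN/m; ΣW sinα = 299.8 kN/m
Resisting = 58.8 + 792.4·tan21.1° = 58.8 + 305.8 = 364.6 kN/m
FS = 364.6 / 299.8 = 1.216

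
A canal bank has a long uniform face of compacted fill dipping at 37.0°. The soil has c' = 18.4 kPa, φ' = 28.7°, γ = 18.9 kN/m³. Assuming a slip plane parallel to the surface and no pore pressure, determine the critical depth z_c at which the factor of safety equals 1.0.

Setting FS = 1.00 in FS = [c' + γz cos²β tanφ'] / [γz sinβ cosβ] and solving for z:
z = c' / [γ cosβ (FS·sinβ − cosβ·tanφ')]
  = 18.4 / [18.9·cos37.0°·(1.00·sin37.0° − cos37.0°·tan28.7°)]
  = 18.4 / [18.9·0.7986·(1.00·0.6018 − 0.7986·0.5475)]
  = 18.4 / 2.4841 = 7.407 m

z_c = 7.41 m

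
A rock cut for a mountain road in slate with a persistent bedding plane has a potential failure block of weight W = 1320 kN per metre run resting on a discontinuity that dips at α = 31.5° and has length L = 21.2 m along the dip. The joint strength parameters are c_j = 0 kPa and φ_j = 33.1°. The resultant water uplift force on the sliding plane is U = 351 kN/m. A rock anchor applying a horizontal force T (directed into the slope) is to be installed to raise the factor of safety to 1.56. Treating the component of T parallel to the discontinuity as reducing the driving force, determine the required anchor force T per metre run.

Resolving forces along and normal to the sliding plane, with the horizontal anchor force T adding T·sinα to the effective normal force and T·cosα acting up the plane against the driving force:
FS = [c_jL + (W cosα − U + T sinα) tanφ_j] / [W sinα − T cosα]
Without the anchor: N' = 774.5 kN/m, driving T_d = 689.7 kN/m, resisting R = 0·21.2 + 774.5·tan33.1° = 504.9 kN/m, FS = 0.73.
Setting FS = 1.56 and solving for T:
1.56·(689.7 − T cos31.5°) = 504.9 + T sin31.5°·tan33.1°
T·(sin31.5°·tan33.1° + 1.56·cos31.5°) = 1.56·689.7 − 504.9
T·(0.5225·0.6519 + 1.56·0.8526) = 1075.9 − 504.9 = 571.0
T·1.6707 = 571.0
T = 341.8 kN/m

T = 342 kN/m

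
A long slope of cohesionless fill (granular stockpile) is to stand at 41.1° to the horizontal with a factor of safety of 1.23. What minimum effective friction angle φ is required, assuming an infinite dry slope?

φ = 47.0°

FS = tanφ/tanβ ⇒ tanφ = FS · tanβ = 1.23 · tan41.1° = 1.0730
φ = arctan(1.0730) = 47.02°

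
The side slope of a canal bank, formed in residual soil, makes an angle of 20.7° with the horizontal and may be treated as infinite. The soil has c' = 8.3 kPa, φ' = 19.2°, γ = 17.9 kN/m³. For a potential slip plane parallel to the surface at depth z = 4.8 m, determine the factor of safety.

For an infinite slope with a slip plane parallel to the surface (no pore pressure): FS = [c' + γz cos²β tanφ'] / [γz sinβ cosβ].
γz = 17.9·4.8 = 85.92 kN/m²
Numerator = 8.3 + 85.92·cos²20.7°·tan19.2° = 8.3 + 85.92·0.8751·0.3482 = 34.482 kPa
Denominator = 85.92·sin20.7°·cos20.7° = 85.92·0.3535·0.9354 = 28.410 kPa
FS = 34.482 / 28.410 = 1.214

FS = 1.21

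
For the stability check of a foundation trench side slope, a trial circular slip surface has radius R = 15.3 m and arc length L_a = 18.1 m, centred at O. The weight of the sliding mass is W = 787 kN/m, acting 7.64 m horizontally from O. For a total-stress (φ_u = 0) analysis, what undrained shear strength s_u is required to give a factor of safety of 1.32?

FS = s_u·L_a·R / (W·d), so s_u = FS·W·d / (L_a·R).
s_u = 1.32·787·7.64 / (18.10·15.3) = 7936.7 / 276.93 = 28.66 kPa

s_u = 28.7 kPa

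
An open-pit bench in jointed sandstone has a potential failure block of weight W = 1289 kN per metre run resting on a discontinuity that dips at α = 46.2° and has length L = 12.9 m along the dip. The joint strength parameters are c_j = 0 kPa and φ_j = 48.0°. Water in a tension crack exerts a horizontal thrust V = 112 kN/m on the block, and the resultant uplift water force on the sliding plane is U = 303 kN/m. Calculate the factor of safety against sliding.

FS = 0.56

Resolving the block weight along and normal to the plane and applying the Mohr–Coulomb strength on the joint:
N' = W cosα − U − V sinα = 1289·cos46.2° − 303 − 112·sin46.2° = 508.3 kN/m
Driving force T = W sinα + V cosα = 1289·sin46.2° + 112·cos46.2° = 1007.9 kN/m
Resisting force R = c_j·L + N'·tanφ_j = 0·12.9 + 508.3·tan48.0° = 0.0 + 564.6 = 564.6 kN/m
FS = R / T = 564.6 / 1007.9 = 0.560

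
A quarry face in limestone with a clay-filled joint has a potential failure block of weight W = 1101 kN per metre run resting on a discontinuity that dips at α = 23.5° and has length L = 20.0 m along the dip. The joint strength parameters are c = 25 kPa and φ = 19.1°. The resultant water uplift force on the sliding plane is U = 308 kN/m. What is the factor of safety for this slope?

FS = 1.69

Resolving the block weight along and normal to the plane and applying the Mohr–Coulomb strength on the joint:
N' = W cosα − U = 1101·cos23.5° − 308 = 701.7 kN/m
Driving force T = W sinα = 1101·sin23.5° = 439.0 kN/m
Resisting force R = c·L + N'·tanφ = 25·20.0 + 701.7·tan19.1° = 500.0 + 243.0 = 743.0 kN/m
FS = R / T = 743.0 / 439.0 = 1.692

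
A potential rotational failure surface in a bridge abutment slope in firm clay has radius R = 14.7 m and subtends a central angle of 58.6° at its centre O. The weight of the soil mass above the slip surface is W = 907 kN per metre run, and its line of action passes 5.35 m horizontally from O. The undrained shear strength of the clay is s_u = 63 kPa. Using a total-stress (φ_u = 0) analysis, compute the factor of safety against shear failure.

Taking moments about the centre O, the resisting moment is provided by the undrained shear strength acting along the arc:
Arc length L_a = R·θ = 14.7·(58.6°·π/180) = 14.7·1.0228 = 15.03 m
M_R = s_u·L_a·R = 63·15.03·14.7 = 13923.6 kN·m/m
M_D = W·d = 907·5.35 = 4852.4 kN·m/m
FS = M_R / M_D = 13923.6 / 4852.4 = 2.869

FS = 2.87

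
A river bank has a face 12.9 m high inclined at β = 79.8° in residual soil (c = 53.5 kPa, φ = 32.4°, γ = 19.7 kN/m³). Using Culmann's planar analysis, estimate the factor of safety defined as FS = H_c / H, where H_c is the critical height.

FS = 2.17

H_c = (4c/γ) · sinβ cosφ / [1 − cos(β − φ)]
    = (4·53.5/19.7) · sin79.8°·cos32.4° / [1 − cos47.4°]
    = 10.863 · 0.8310 / 0.3231 = 27.94 m
FS = H_c / H = 27.94 / 12.9 = 2.166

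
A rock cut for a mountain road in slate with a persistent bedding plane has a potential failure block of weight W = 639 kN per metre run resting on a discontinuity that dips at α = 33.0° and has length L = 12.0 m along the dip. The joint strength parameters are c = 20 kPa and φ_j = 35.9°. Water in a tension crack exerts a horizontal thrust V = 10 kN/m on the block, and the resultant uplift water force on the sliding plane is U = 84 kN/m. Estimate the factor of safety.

Resolving the block weight along and normal to the plane and applying the Mohr–Coulomb strength on the joint:
N' = W cosα − U − V sinα = 639·cos33.0° − 84 − 10·sin33.0° = 446.5 kN/m
Driving force T = W sinα + V cosα = 639·sin33.0° + 10·cos33.0° = 356.4 kN/m
Resisting force R = c·L + N'·tanφ_j = 20·12.0 + 446.5·tan35.9° = 240.0 + 323.2 = 563.2 kN/m
FS = R / T = 563.2 / 356.4 = 1.580

FS = 1.58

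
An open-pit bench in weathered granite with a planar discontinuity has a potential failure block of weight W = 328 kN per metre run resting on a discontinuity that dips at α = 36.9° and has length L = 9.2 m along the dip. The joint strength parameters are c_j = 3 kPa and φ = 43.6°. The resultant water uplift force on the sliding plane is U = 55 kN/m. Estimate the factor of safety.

Resolving the block weight along and normal to the plane and applying the Mohr–Coulomb strength on the joint:
N' = W cosα − U = 328·cos36.9° − 55 = 207.3 kN/m
Driving force T = W sinα = 328·sin36.9° = 196.9 kN/m
Resisting force R = c_j·L + N'·tanφ = 3·9.2 + 207.3·tan43.6° = 27.6 + 197.4 = 225.0 kN/m
FS = R / T = 225.0 / 196.9 = 1.143

FS = 1.14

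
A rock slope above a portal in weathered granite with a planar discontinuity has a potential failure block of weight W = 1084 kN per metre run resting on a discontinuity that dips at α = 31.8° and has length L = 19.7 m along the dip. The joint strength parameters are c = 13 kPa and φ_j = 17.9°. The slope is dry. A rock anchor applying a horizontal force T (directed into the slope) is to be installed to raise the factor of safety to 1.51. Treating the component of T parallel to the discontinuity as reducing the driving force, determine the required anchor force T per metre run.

Resolving forces along and normal to the sliding plane, with the horizontal anchor force T adding T·sinα to the effective normal force and T·cosα acting up the plane against the driving force:
FS = [cL + (W cosα + T sinα) tanφ_j] / [W sinα − T cosα]
Without the anchor: N' = 921.3 kN/m, driving T_d = 571.2 kN/m, resisting R = 13·19.7 + 921.3·tan17.9° = 553.7 kN/m, FS = 0.97.
Setting FS = 1.51 and solving for T:
1.51·(571.2 − T cos31.8°) = 553.7 + T sin31.8°·tan17.9°
T·(sin31.8°·tan17.9° + 1.51·cos31.8°) = 1.51·571.2 − 553.7
T·(0.5270·0.3230 + 1.51·0.8499) = 862.5 − 553.7 = 308.9
T·1.4535 = 308.9
T = 212.5 kN/m

T = 212 kN/m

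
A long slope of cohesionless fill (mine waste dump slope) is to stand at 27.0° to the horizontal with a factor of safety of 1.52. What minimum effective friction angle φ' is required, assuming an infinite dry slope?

φ' = 37.8°

FS = tanφ'/tanβ ⇒ tanφ' = FS · tanβ = 1.52 · tan27.0° = 0.7745
φ' = arctan(0.7745) = 37.76°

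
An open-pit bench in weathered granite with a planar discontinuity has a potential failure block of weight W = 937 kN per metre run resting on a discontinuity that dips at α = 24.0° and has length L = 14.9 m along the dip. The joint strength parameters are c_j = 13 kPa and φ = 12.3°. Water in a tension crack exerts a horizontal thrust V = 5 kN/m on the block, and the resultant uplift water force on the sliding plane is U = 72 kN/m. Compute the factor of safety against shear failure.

Resolving the block weight along and normal to the plane and applying the Mohr–Coulomb strength on the joint:
N' = W cosα − U − V sinα = 937·cos24.0° − 72 − 5·sin24.0° = 782.0 kN/m
Driving force T = W sinα + V cosα = 937·sin24.0° + 5·cos24.0° = 385.7 kN/m
Resisting force R = c_j·L + N'·tanφ = 13·14.9 + 782.0·tan12.3° = 193.7 + 170.5 = 364.2 kN/m
FS = R / T = 364.2 / 385.7 = 0.944

FS = 0.94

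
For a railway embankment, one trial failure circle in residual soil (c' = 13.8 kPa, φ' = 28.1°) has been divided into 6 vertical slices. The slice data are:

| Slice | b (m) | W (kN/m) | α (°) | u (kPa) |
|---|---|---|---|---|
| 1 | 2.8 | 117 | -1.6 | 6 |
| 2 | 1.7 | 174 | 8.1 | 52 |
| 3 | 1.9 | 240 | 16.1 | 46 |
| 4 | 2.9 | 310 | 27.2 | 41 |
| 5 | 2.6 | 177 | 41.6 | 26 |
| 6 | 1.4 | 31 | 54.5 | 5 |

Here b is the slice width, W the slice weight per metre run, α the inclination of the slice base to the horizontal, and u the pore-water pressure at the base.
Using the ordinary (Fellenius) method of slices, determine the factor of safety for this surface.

Ordinary method of slices: FS = Σ[c'·Δl_i + (W_i cosα_i − u_i·Δl_i)·tanφ'] / Σ W_i sinα_i, with Δl_i = b_i / cosα_i.
Slice 1: Δl = 2.8/cos(-1.6°) = 2.801 m; N'_1 = 117·cos(-1.6°) − 6·2.801 = 100.1; c'Δl = 38.66; W sinα = -3.3
Slice 2: Δl = 1.7/cos8.1° = 1.717 m; N'_2 = 174·cos8.1° − 52·1.717 = 83.0; c'Δl = 23.70; W sinα = 24.5
Slice 3: Δl = 1.9/cos16.1° = 1.978 m; N'_3 = 240·cos16.1° − 46·1.978 = 139.6; c'Δl = 27.29; W sinα = 66.6
Slice 4: Δl = 2.9/cos27.2° = 3.261 m; N'_4 = 310·cos27.2° − 41·3.261 = 142.0; c'Δl = 45.00; W sinα = 141.7
Slice 5: Δl = 2.6/cos41.6° = 3.477 m; N'_5 = 177·cos41.6° − 26·3.477 = 42.0; c'Δl = 47.98; W sinα = 117.5
Slice 6: Δl = 1.4/cos54.5° = 2.411 m; N'_6 = 31·cos54.5° − 5·2.411 = 5.9; c'Δl = 33.27; W sinα = 25.2
Σc'Δl = 215.9 kN/m; ΣN' = 512.7 kN/m; ΣW sinα = 372.3 kN/m
Resisting = 215.9 + 512.7·tan28.1° = 215.9 + 273.7 = 489.6 kN/m
FS = 489.6 / 372.3 = 1.315

FS = 1.32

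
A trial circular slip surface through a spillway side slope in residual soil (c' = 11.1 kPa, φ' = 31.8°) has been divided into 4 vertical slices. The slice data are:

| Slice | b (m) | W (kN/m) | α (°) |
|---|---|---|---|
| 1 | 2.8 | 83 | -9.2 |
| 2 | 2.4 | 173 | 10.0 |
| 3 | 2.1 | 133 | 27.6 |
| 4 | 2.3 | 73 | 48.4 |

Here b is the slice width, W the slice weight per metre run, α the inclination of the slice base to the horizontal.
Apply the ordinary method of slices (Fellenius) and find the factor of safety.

Ordinary method of slices: FS = Σ[c'·Δl_i + (W_i cosα_i)·tanφ'] / Σ W_i sinα_i, with Δl_i = b_i / cosα_i.
Slice 1: Δl = 2.8/cos(-9.2°) = 2.836 m; N'_1 = 83·cos(-9.2°) = 81.9; c'Δl = 31.49; W sinα = -13.3
Slice 2: Δl = 2.4/cos10.0° = 2.437 m; N'_2 = 173·cos10.0° = 170.4; c'Δl = 27.05; W sinα = 30.0
Slice 3: Δl = 2.1/cos27.6° = 2.370 m; N'_3 = 133·cos27.6° = 117.9; c'Δl = 26.30; W sinα = 61.6
Slice 4: Δl = 2.3/cos48.4° = 3.464 m; N'_4 = 73·cos48.4° = 48.5; c'Δl = 38.45; W sinα = 54.6
Σc'Δl = 123.3 kN/m; ΣN' = 418.6 kN/m; ΣW sinα = 133.0 kN/m
Resisting = 123.3 + 418.6·tan31.8° = 123.3 + 259.6 = 382.9 kN/m
FS = 382.9 / 133.0 = 2.879

FS = 2.88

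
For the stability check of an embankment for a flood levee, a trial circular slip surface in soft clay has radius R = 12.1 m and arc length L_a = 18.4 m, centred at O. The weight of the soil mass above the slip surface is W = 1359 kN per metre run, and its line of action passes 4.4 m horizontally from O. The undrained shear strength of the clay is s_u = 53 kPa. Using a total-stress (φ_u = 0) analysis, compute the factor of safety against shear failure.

FS = 1.97

Taking moments about the centre O, the resisting moment is provided by the undrained shear strength acting along the arc:
M_R = s_u·L_a·R = 53·18.40·12.1 = 11799.9 kN·m/m
M_D = W·d = 1359·4.4 = 5979.6 kN·m/m
FS = M_R / M_D = 11799.9 / 5979.6 = 1.973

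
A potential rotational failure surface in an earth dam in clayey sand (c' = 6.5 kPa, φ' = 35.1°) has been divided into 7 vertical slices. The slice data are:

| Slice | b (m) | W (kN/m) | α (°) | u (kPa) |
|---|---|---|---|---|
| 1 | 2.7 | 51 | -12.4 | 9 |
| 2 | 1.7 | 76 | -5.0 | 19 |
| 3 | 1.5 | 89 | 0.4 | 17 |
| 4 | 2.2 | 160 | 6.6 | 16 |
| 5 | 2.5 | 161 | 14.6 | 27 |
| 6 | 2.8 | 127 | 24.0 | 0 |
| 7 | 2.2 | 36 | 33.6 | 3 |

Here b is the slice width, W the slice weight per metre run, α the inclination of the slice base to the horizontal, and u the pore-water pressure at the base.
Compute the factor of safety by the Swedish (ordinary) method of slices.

Ordinary method of slices: FS = Σ[c'·Δl_i + (W_i cosα_i − u_i·Δl_i)·tanφ'] / Σ W_i sinα_i, with Δl_i = b_i / cosα_i.
Slice 1: Δl = 2.7/cos(-12.4°) = 2.764 m; N'_1 = 51·cos(-12.4°) − 9·2.764 = 24.9; c'Δl = 17.97; W sinα = -11.0
Slice 2: Δl = 1.7/cos(-5.0°) = 1.706 m; N'_2 = 76·cos(-5.0°) − 19·1.706 = 43.3; c'Δl = 11.09; W sinα = -6.6
Slice 3: Δl = 1.5/cos0.4° = 1.500 m; N'_3 = 89·cos0.4° − 17·1.500 = 63.5; c'Δl = 9.75; W sinα = 0.6
Slice 4: Δl = 2.2/cos6.6° = 2.215 m; N'_4 = 160·cos6.6° − 16·2.215 = 123.5; c'Δl = 14.40; W sinα = 18.4
Slice 5: Δl = 2.5/cos14.6° = 2.583 m; N'_5 = 161·cos14.6° − 27·2.583 = 86.0; c'Δl = 16.79; W sinα = 40.6
Slice 6: Δl = 2.8/cos24.0° = 3.065 m; N'_6 = 127·cos24.0° − 0·3.065 = 116.0; c'Δl = 19.92; W sinα = 51.7
Slice 7: Δl = 2.2/cos33.6° = 2.641 m; N'_7 = 36·cos33.6° − 3·2.641 = 22.1; c'Δl = 17.17; W sinα = 19.9
Σc'Δl = 107.1 kN/m; ΣN' = 479.3 kN/m; ΣW sinα = 113.6 kN/m
Resisting = 107.1 + 479.3·tan35.1° = 107.1 + 336.9 = 444.0 kN/m
FS = 444.0 / 113.6 = 3.908

FS = 3.91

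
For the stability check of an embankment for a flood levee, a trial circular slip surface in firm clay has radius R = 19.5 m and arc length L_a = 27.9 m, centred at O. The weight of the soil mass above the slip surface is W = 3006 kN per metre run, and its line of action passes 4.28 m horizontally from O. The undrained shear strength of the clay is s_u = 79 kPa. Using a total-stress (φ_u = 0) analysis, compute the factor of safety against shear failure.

FS = 3.34

Taking moments about the centre O, the resisting moment is provided by the undrained shear strength acting along the arc:
M_R = s_u·L_a·R = 79·27.90·19.5 = 42979.9 kN·m/m
M_D = W·d = 3006·4.28 = 12865.7 kN·m/m
FS = M_R / M_D = 42979.9 / 12865.7 = 3.341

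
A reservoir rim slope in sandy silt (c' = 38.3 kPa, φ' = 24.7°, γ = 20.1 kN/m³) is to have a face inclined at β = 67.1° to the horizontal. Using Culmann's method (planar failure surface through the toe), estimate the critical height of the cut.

Culmann's analysis gives the critical failure plane at α_cr = (β + φ')/2 = (67.1 + 24.7)/2 = 45.9°, and the critical height
H_c = (4c'/γ) · sinβ cosφ' / [1 − cos(β − φ')]
    = (4·38.3/20.1) · sin67.1°·cos24.7° / [1 − cos(42.4°)]
    = 7.622 · 0.9212·0.9085 / [1 − 0.7385]
    = 7.622 · 0.8369 / 0.2615
    = 24.39 m

H_c = 24.39 m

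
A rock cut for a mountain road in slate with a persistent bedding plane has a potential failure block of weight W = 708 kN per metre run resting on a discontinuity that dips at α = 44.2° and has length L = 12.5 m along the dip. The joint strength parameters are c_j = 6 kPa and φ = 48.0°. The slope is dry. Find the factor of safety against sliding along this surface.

FS = 1.29

Resolving the block weight along and normal to the plane and applying the Mohr–Coulomb strength on the joint:
N' = W cosα = 708·cos44.2° = 507.6 kN/m
Driving force T = W sinα = 708·sin44.2° = 493.6 kN/m
Resisting force R = c_j·L + N'·tanφ = 6·12.5 + 507.6·tan48.0° = 75.0 + 563.7 = 638.7 kN/m
FS = R / T = 638.7 / 493.6 = 1.294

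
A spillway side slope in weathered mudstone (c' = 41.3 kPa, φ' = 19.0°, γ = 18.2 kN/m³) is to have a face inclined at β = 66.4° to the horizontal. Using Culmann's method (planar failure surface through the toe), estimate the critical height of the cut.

Culmann's analysis gives the critical failure plane at α_cr = (β + φ')/2 = (66.4 + 19.0)/2 = 42.7°, and the critical height
H_c = (4c'/γ) · sinβ cosφ' / [1 − cos(β − φ')]
    = (4·41.3/18.2) · sin66.4°·cos19.0° / [1 − cos(47.4°)]
    = 9.077 · 0.9164·0.9455 / [1 − 0.6769]
    = 9.077 · 0.8664 / 0.3231
    = 24.34 m

H_c = 24.34 m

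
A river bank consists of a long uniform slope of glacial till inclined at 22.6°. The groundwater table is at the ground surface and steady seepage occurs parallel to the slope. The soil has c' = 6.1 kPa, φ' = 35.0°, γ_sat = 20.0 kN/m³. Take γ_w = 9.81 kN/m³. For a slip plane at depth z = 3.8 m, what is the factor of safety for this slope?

With seepage parallel to the slope and the water table at the surface, the effective normal stress on the slip plane uses the buoyant unit weight γ' = γ_sat − γ_w while the driving shear stress uses γ_sat:
FS = [c' + γ' z cos²β tanφ'] / [γ_sat z sinβ cosβ]
γ' = 20.0 − 9.81 = 10.19 kN/m³
Numerator = 6.1 + 10.19·3.8·cos²22.6°·tan35.0° = 6.1 + 10.19·3.8·0.8523·0.7002 = 29.209 kPa
Denominator = 20.0·3.8·sin22.6°·cos22.6° = 20.0·3.8·0.3843·0.9232 = 26.964 kPa
FS = 29.209 / 26.964 = 1.083

FS = 1.08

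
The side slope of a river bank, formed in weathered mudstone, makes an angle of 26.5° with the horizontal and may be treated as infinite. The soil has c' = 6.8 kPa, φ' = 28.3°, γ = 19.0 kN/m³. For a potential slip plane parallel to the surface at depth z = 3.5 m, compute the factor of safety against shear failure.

For an infinite slope with a slip plane parallel to the surface (no pore pressure): FS = [c' + γz cos²β tanφ'] / [γz sinβ cosβ].
γz = 19.0·3.5 = 66.50 kN/m²
Numerator = 6.8 + 66.50·cos²26.5°·tan28.3° = 6.8 + 66.50·0.8009·0.5384 = 35.478 kPa
Denominator = 66.50·sin26.5°·cos26.5° = 66.50·0.4462·0.8949 = 26.555 kPa
FS = 35.478 / 26.555 = 1.336

FS = 1.34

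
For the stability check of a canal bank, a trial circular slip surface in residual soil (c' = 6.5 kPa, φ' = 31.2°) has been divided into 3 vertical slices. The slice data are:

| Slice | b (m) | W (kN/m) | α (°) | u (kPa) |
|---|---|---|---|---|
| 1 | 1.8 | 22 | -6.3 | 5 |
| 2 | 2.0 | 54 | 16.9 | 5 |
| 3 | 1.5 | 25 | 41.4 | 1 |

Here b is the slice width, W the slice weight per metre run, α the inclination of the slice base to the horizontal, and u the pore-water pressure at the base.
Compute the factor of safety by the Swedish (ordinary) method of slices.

Ordinary method of slices: FS = Σ[c'·Δl_i + (W_i cosα_i − u_i·Δl_i)·tanφ'] / Σ W_i sinα_i, with Δl_i = b_i / cosα_i.
Slice 1: Δl = 1.8/cos(-6.3°) = 1.811 m; N'_1 = 22·cos(-6.3°) − 5·1.811 = 12.8; c'Δl = 11.77; W sinα = -2.4
Slice 2: Δl = 2.0/cos16.9° = 2.090 m; N'_2 = 54·cos16.9° − 5·2.090 = 41.2; c'Δl = 13.59; W sinα = 15.7
Slice 3: Δl = 1.5/cos41.4° = 2.000 m; N'_3 = 25·cos41.4° − 1·2.000 = 16.8; c'Δl = 13.00; W sinα = 16.5
Σc'Δl = 38.4 kN/m; ΣN' = 70.8 kN/m; ΣW sinα = 29.8 kN/m
Resisting = 38.4 + 70.8·tan31.2° = 38.4 + 42.9 = 81.2 kN/m
FS = 81.2 / 29.8 = 2.724

FS = 2.72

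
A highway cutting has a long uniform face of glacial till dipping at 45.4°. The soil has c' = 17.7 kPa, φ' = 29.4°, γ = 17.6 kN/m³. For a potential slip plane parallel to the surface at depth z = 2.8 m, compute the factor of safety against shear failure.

FS = 1.27

For an infinite slope with a slip plane parallel to the surface (no pore pressure): FS = [c' + γz cos²β tanφ'] / [γz sinβ cosβ].
γz = 17.6·2.8 = 49.28 kN/m²
Numerator = 17.7 + 49.28·cos²45.4°·tan29.4° = 17.7 + 49.28·0.4930·0.5635 = 31.390 kPa
Denominator = 49.28·sin45.4°·cos45.4° = 49.28·0.7120·0.7022 = 24.638 kPa
FS = 31.390 / 24.638 = 1.274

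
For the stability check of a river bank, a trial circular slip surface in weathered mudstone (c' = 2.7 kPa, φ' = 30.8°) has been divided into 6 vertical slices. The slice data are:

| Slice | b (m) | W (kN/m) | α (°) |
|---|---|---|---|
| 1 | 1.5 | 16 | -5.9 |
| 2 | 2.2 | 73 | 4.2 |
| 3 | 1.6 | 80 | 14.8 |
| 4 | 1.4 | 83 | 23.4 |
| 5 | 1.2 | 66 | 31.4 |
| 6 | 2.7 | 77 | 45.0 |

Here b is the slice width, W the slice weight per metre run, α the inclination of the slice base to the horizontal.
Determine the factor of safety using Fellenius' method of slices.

Ordinary method of slices: FS = Σ[c'·Δl_i + (W_i cosα_i)·tanφ'] / Σ W_i sinα_i, with Δl_i = b_i / cosα_i.
Slice 1: Δl = 1.5/cos(-5.9°) = 1.508 m; N'_1 = 16·cos(-5.9°) = 15.9; c'Δl = 4.07; W sinα = -1.6
Slice 2: Δl = 2.2/cos4.2° = 2.206 m; N'_2 = 73·cos4.2° = 72.8; c'Δl = 5.96; W sinα = 5.3
Slice 3: Δl = 1.6/cos14.8° = 1.655 m; N'_3 = 80·cos14.8° = 77.3; c'Δl = 4.47; W sinα = 20.4
Slice 4: Δl = 1.4/cos23.4° = 1.525 m; N'_4 = 83·cos23.4° = 76.2; c'Δl = 4.12; W sinα = 33.0
Slice 5: Δl = 1.2/cos31.4° = 1.406 m; N'_5 = 66·cos31.4° = 56.3; c'Δl = 3.80; W sinα = 34.4
Slice 6: Δl = 2.7/cos45.0° = 3.818 m; N'_6 = 77·cos45.0° = 54.4; c'Δl = 10.31; W sinα = 54.4
Σc'Δl = 32.7 kN/m; ΣN' = 353.0 kN/m; ΣW sinα = 145.9 kN/m
Resisting = 32.7 + 353.0·tan30.8° = 32.7 + 210.4 = 243.2 kN/m
FS = 243.2 / 145.9 = 1.666

FS = 1.67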